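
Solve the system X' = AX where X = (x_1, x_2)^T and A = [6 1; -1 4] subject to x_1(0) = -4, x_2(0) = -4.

Coefficient matrix A = [[6, 1], [-1, 4]].
Characteristic polynomial det(A - λI) = λ^2 - 10λ + 25 = 0.
Single eigenvalue λ = 5 with algebraic multiplicity 2.
Eigenvector v = (1,-1); generalized eigenvector w with (A-λI)w=v is (0,1).
General solution: e^(5t)[c_1·v + c_2·(t·v + w)].
Applying x_1(0)=-4, x_2(0)=-4 gives c_1=-4, c_2=-8.

x_1(t) = -8te^(5t) - 4e^(5t), x_2(t) = 8te^(5t) - 4e^(5t)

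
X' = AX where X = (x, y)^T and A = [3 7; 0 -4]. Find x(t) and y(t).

x(t) = -c_1e^(3t) - c_2e^(-4t), y(t) = c_2e^(-4t)

Coefficient matrix A = [[3, 7], [0, -4]].
Characteristic polynomial det(A - λI) = λ^2 + λ - 12 = 0.
Eigenvalues λ = 3, -4.
For λ=3: (A-λI) row 1 is [0, 7], so an eigenvector is (-1, 0).
For λ=-4: (A-λI) row 1 is [7, 7], so an eigenvector is (-1, 1).
General solution: c_1e^(3t)(-1,0) + c_2e^(-4t)(-1,1).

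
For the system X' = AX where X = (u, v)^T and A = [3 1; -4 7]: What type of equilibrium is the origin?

unstable improper node

A = [[3,1],[-4,7]]; det(A-λI) = λ^2 - 10λ + 25.
repeated λ = 5 with a single eigenvector.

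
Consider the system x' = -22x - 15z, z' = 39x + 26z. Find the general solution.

Coefficient matrix A = [[-22, -15], [39, 26]].
Characteristic polynomial det(A - λI) = λ^2 - 4λ + 13 = 0.
Eigenvalues λ = 2 ± 3i (complex conjugate pair).
For λ=2+3i: an eigenvector is (1,-2) - i(2,-3) = (1 - 2i, -2 + 3i).
A real fundamental pair from Re and Im of e^((2+3i)t)v: X_1 = e^(2t)(cos(3t)·(1,-2) + sin(3t)·(2,-3)), X_2 = e^(2t)(sin(3t)·(1,-2) - cos(3t)·(2,-3)).
General solution: C_1X_1 + C_2X_2.

x(t) = 2C_1e^(2t)sin(3t) + C_1e^(2t)cos(3t) + C_2e^(2t)sin(3t) - 2C_2e^(2t)cos(3t), z(t) = -3C_1e^(2t)sin(3t) - 2C_1e^(2t)cos(3t) - 2C_2e^(2t)sin(3t) + 3C_2e^(2t)cos(3t)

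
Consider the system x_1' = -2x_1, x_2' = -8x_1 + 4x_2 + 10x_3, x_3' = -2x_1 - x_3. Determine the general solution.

x_1(t) = K_1e^(-2t), x_2(t) = -2K_1e^(-2t) - 2K_2e^(-t) + K_3e^(4t), x_3(t) = 2K_1e^(-2t) + K_2e^(-t)

Coefficient matrix A = [[-2, 0, 0], [-8, 4, 10], [-2, 0, -1]].
det(A - λI) = 0 gives eigenvalues λ = -2, -1, 4.
For λ=-2: eigenvector (1,-2,2).
For λ=-1: eigenvector (0,-2,1).
For λ=4: eigenvector (0,1,0).
General solution: K_1e^(-2t)(1,-2,2) + K_2e^(-t)(0,-2,1) + K_3e^(4t)(0,1,0).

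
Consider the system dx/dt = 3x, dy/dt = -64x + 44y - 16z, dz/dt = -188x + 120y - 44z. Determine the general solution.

x(t) = C_1e^(3t), y(t) = C_2e^(-4t) - 2C_3e^(4t), z(t) = -4C_1e^(3t) + 3C_2e^(-4t) - 5C_3e^(4t)

Coefficient matrix A = [[3, 0, 0], [-64, 44, -16], [-188, 120, -44]].
det(A - λI) = 0 gives eigenvalues λ = 3, -4, 4.
For λ=3: eigenvector (1,0,-4).
For λ=-4: eigenvector (0,1,3).
For λ=4: eigenvector (0,-2,-5).
General solution: C_1e^(3t)(1,0,-4) + C_2e^(-4t)(0,1,3) + C_3e^(4t)(0,-2,-5).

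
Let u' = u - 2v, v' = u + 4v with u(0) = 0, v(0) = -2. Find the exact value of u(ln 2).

16

A = [[1,-2],[1,4]]; eigenvalues λ = 3, 2.
Eigenvectors: (1,-1) for λ=3, (-2,1) for λ=2.
From the initial condition, c_1 = 4, c_2 = 2.
u(ln 2) = (4)(2^3)(1) + (2)(2^2)(-2) = 16.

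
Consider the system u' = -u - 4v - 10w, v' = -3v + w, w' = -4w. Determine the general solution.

u(t) = 2K_1e^(-4t) + 2K_2e^(-3t) + K_3e^(-t), v(t) = -K_1e^(-4t) + K_2e^(-3t), w(t) = K_1e^(-4t)

Coefficient matrix A = [[-1, -4, -10], [0, -3, 1], [0, 0, -4]].
det(A - λI) = 0 gives eigenvalues λ = -4, -3, -1.
For λ=-4: eigenvector (2,-1,1).
For λ=-3: eigenvector (2,1,0).
For λ=-1: eigenvector (1,0,0).
General solution: K_1e^(-4t)(2,-1,1) + K_2e^(-3t)(2,1,0) + K_3e^(-t)(1,0,0).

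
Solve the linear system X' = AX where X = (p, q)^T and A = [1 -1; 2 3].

p(t) = -K_1e^(2t)cos(t) - K_2e^(2t)sin(t), q(t) = -K_1e^(2t)sin(t) + K_1e^(2t)cos(t) + K_2e^(2t)sin(t) + K_2e^(2t)cos(t)

Coefficient matrix A = [[1, -1], [2, 3]].
Characteristic polynomial det(A - λI) = λ^2 - 4λ + 5 = 0.
Eigenvalues λ = 2 ± i (complex conjugate pair).
For λ=2+i: an eigenvector is (-1,1) - i(0,-1) = (-1, 1 + i).
A real fundamental pair from Re and Im of e^((2+i)t)v: X_1 = e^(2t)(cos(t)·(-1,1) + sin(t)·(0,-1)), X_2 = e^(2t)(sin(t)·(-1,1) - cos(t)·(0,-1)).
General solution: K_1X_1 + K_2X_2.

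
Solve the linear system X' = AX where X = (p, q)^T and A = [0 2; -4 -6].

Coefficient matrix A = [[0, 2], [-4, -6]].
Characteristic polynomial det(A - λI) = λ^2 + 6λ + 8 = 0.
Eigenvalues λ = -2, -4.
For λ=-2: (A-λI) row 1 is [2, 2], so an eigenvector is (-1, 1).
For λ=-4: (A-λI) row 1 is [4, 2], so an eigenvector is (1, -2).
General solution: C_1e^(-2t)(-1,1) + C_2e^(-4t)(1,-2).

p(t) = -C_1e^(-2t) + C_2e^(-4t), q(t) = C_1e^(-2t) - 2C_2e^(-4t)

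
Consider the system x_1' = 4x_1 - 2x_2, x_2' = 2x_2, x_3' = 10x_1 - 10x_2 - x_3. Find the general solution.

Coefficient matrix A = [[4, -2, 0], [0, 2, 0], [10, -10, -1]].
det(A - λI) = 0 gives eigenvalues λ = -1, 2, 4.
For λ=-1: eigenvector (0,0,-1).
For λ=2: eigenvector (1,1,0).
For λ=4: eigenvector (1,0,2).
General solution: C_1e^(-t)(0,0,-1) + C_2e^(2t)(1,1,0) + C_3e^(4t)(1,0,2).

x_1(t) = C_2e^(2t) + C_3e^(4t), x_2(t) = C_2e^(2t), x_3(t) = -C_1e^(-t) + 2C_3e^(4t)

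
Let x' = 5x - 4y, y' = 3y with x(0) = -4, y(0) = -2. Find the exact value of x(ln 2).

-32

A = [[5,-4],[0,3]]; eigenvalues λ = 5, 3.
Eigenvectors: (-1,0) for λ=5, (-2,-1) for λ=3.
From the initial condition, c_1 = 0, c_2 = 2.
x(ln 2) = (0)(2^5)(-1) + (2)(2^3)(-2) = -32.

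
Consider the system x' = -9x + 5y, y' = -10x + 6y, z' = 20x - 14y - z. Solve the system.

Coefficient matrix A = [[-9, 5, 0], [-10, 6, 0], [20, -14, -1]].
det(A - λI) = 0 gives eigenvalues λ = -1, 1, -4.
For λ=-1: eigenvector (0,0,1).
For λ=1: eigenvector (1,2,-4).
For λ=-4: eigenvector (1,1,-2).
General solution: K_1e^(-t)(0,0,1) + K_2e^(t)(1,2,-4) + K_3e^(-4t)(1,1,-2).

x(t) = K_2e^(t) + K_3e^(-4t), y(t) = 2K_2e^(t) + K_3e^(-4t), z(t) = K_1e^(-t) - 4K_2e^(t) - 2K_3e^(-4t)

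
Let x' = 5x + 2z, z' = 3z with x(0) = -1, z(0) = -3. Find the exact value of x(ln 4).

A = [[5,2],[0,3]]; eigenvalues λ = 3, 5.
Eigenvectors: (-1,1) for λ=3, (1,0) for λ=5.
From the initial condition, c_1 = -3, c_2 = -4.
x(ln 4) = (-3)(4^3)(-1) + (-4)(4^5)(1) = -3904.

-3904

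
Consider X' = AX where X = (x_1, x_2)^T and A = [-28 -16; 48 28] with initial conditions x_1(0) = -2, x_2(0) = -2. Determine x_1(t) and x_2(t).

Coefficient matrix A = [[-28, -16], [48, 28]].
Characteristic polynomial det(A - λI) = λ^2 - 16 = 0.
Eigenvalues λ = 4, -4.
For λ=4: (A-λI) row 1 is [-32, -16], so an eigenvector is (-1, 2).
For λ=-4: (A-λI) row 1 is [-24, -16], so an eigenvector is (-2, 3).
General solution: K_1e^(4t)(-1,2) + K_2e^(-4t)(-2,3).
Applying x_1(0)=-2, x_2(0)=-2 gives K_1=-10, K_2=6.

x_1(t) = 10e^(4t) - 12e^(-4t), x_2(t) = -20e^(4t) + 18e^(-4t)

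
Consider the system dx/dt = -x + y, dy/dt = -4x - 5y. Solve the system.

Coefficient matrix A = [[-1, 1], [-4, -5]].
Characteristic polynomial det(A - λI) = λ^2 + 6λ + 9 = 0.
Single eigenvalue λ = -3 with algebraic multiplicity 2.
Eigenvector v = (-1,2); generalized eigenvector w with (A-λI)w=v is (1,-3).
General solution: e^(-3t)[K_1·v + K_2·(t·v + w)].

x(t) = -K_1e^(-3t) - K_2te^(-3t) + K_2e^(-3t), y(t) = 2K_1e^(-3t) + 2K_2te^(-3t) - 3K_2e^(-3t)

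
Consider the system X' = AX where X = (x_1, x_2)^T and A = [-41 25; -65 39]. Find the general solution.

Coefficient matrix A = [[-41, 25], [-65, 39]].
Characteristic polynomial det(A - λI) = λ^2 + 2λ + 26 = 0.
Eigenvalues λ = -1 ± 5i (complex conjugate pair).
For λ=-1+5i: an eigenvector is (-1,-2) - i(-2,-3) = (-1 + 2i, -2 + 3i).
A real fundamental pair from Re and Im of e^((-1+5i)t)v: X_1 = e^(-t)(cos(5t)·(-1,-2) + sin(5t)·(-2,-3)), X_2 = e^(-t)(sin(5t)·(-1,-2) - cos(5t)·(-2,-3)).
General solution: c_1X_1 + c_2X_2.

x_1(t) = -2c_1e^(-t)sin(5t) - c_1e^(-t)cos(5t) - c_2e^(-t)sin(5t) + 2c_2e^(-t)cos(5t), x_2(t) = -3c_1e^(-t)sin(5t) - 2c_1e^(-t)cos(5t) - 2c_2e^(-t)sin(5t) + 3c_2e^(-t)cos(5t)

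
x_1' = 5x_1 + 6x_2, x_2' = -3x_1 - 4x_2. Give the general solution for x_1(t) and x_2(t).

Coefficient matrix A = [[5, 6], [-3, -4]].
Characteristic polynomial det(A - λI) = λ^2 - λ - 2 = 0.
Eigenvalues λ = -1, 2.
For λ=-1: (A-λI) row 1 is [6, 6], so an eigenvector is (1, -1).
For λ=2: (A-λI) row 1 is [3, 6], so an eigenvector is (-2, 1).
General solution: C_1e^(-t)(1,-1) + C_2e^(2t)(-2,1).

x_1(t) = C_1e^(-t) - 2C_2e^(2t), x_2(t) = -C_1e^(-t) + C_2e^(2t)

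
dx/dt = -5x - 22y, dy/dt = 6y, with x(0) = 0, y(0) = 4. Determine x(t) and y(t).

x(t) = -8e^(6t) + 8e^(-5t), y(t) = 4e^(6t)

Coefficient matrix A = [[-5, -22], [0, 6]].
Characteristic polynomial det(A - λI) = λ^2 - λ - 30 = 0.
Eigenvalues λ = -5, 6.
For λ=-5: (A-λI) row 1 is [0, -22], so an eigenvector is (1, 0).
For λ=6: (A-λI) row 1 is [-11, -22], so an eigenvector is (-2, 1).
General solution: K_1e^(-5t)(1,0) + K_2e^(6t)(-2,1).
Applying x(0)=0, y(0)=4 gives K_1=8, K_2=4.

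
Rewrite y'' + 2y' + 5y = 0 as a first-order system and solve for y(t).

Let x_1 = y, x_2 = y'. Then x_1' = x_2 and x_2' = -5x_1 - 2x_2.
A = [[0,1],[-5,-2]]; det(A-λI) = λ^2 + 2λ + 5.
Eigenvalues λ = -1 ± 2i.

y(t) = C_1e^(-t)cos(2t) + C_2e^(-t)sin(2t)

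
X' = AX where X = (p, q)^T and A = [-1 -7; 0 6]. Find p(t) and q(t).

Coefficient matrix A = [[-1, -7], [0, 6]].
Characteristic polynomial det(A - λI) = λ^2 - 5λ - 6 = 0.
Eigenvalues λ = 6, -1.
For λ=6: (A-λI) row 1 is [-7, -7], so an eigenvector is (1, -1).
For λ=-1: (A-λI) row 1 is [0, -7], so an eigenvector is (-1, 0).
General solution: C_1e^(6t)(1,-1) + C_2e^(-t)(-1,0).

p(t) = C_1e^(6t) - C_2e^(-t), q(t) = -C_1e^(6t)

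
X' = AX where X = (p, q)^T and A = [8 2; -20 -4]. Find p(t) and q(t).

Coefficient matrix A = [[8, 2], [-20, -4]].
Characteristic polynomial det(A - λI) = λ^2 - 4λ + 8 = 0.
Eigenvalues λ = 2 ± 2i (complex conjugate pair).
For λ=2+2i: an eigenvector is (0,-1) - i(-1,3) = (0 + i, -1 - 3i).
A real fundamental pair from Re and Im of e^((2+2i)t)v: X_1 = e^(2t)(cos(2t)·(0,-1) + sin(2t)·(-1,3)), X_2 = e^(2t)(sin(2t)·(0,-1) - cos(2t)·(-1,3)).
General solution: K_1X_1 + K_2X_2.

p(t) = -K_1e^(2t)sin(2t) + K_2e^(2t)cos(2t), q(t) = 3K_1e^(2t)sin(2t) - K_1e^(2t)cos(2t) - K_2e^(2t)sin(2t) - 3K_2e^(2t)cos(2t)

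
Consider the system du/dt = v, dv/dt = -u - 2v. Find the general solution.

Coefficient matrix A = [[0, 1], [-1, -2]].
Characteristic polynomial det(A - λI) = λ^2 + 2λ + 1 = 0.
Single eigenvalue λ = -1 with algebraic multiplicity 2.
Eigenvector v = (-1,1); generalized eigenvector w with (A-λI)w=v is (1,-2).
General solution: e^(-t)[K_1·v + K_2·(t·v + w)].

u(t) = -K_1e^(-t) - K_2te^(-t) + K_2e^(-t), v(t) = K_1e^(-t) + K_2te^(-t) - 2K_2e^(-t)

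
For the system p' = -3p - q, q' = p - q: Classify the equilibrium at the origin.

stable improper node

A = [[-3,-1],[1,-1]]; det(A-λI) = λ^2 + 4λ + 4.
repeated λ = -2 with a single eigenvector.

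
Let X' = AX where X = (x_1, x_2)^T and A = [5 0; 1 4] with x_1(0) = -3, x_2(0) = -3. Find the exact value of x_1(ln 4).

-3072

A = [[5,0],[1,4]]; eigenvalues λ = 5, 4.
Eigenvectors: (-1,-1) for λ=5, (0,1) for λ=4.
From the initial condition, c_1 = 3, c_2 = 0.
x_1(ln 4) = (3)(4^5)(-1) + (0)(4^4)(0) = -3072.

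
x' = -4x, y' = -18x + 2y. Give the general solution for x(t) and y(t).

Coefficient matrix A = [[-4, 0], [-18, 2]].
Characteristic polynomial det(A - λI) = λ^2 + 2λ - 8 = 0.
Eigenvalues λ = 2, -4.
For λ=2: (A-λI) row 1 is [-6, 0], so an eigenvector is (0, -1).
For λ=-4: (A-λI) row 2 is [-18, 6], so an eigenvector is (-1, -3).
General solution: C_1e^(2t)(0,-1) + C_2e^(-4t)(-1,-3).

x(t) = -C_2e^(-4t), y(t) = -C_1e^(2t) - 3C_2e^(-4t)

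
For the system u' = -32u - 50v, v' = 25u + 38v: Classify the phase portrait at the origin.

unstable spiral

A = [[-32,-50],[25,38]]; det(A-λI) = λ^2 - 6λ + 34.
λ = 3 ± 5i: positive real part.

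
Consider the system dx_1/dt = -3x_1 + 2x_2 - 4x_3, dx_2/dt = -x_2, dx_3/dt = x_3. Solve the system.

x_1(t) = -K_1e^(t) + K_2e^(-t) + K_3e^(-3t), x_2(t) = K_2e^(-t), x_3(t) = K_1e^(t)

Coefficient matrix A = [[-3, 2, -4], [0, -1, 0], [0, 0, 1]].
det(A - λI) = 0 gives eigenvalues λ = 1, -1, -3.
For λ=1: eigenvector (-1,0,1).
For λ=-1: eigenvector (1,1,0).
For λ=-3: eigenvector (1,0,0).
General solution: K_1e^(t)(-1,0,1) + K_2e^(-t)(1,1,0) + K_3e^(-3t)(1,0,0).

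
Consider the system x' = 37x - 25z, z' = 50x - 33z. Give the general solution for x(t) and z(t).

Coefficient matrix A = [[37, -25], [50, -33]].
Characteristic polynomial det(A - λI) = λ^2 - 4λ + 29 = 0.
Eigenvalues λ = 2 ± 5i (complex conjugate pair).
For λ=2+5i: an eigenvector is (1,1) - i(2,3) = (1 - 2i, 1 - 3i).
A real fundamental pair from Re and Im of e^((2+5i)t)v: X_1 = e^(2t)(cos(5t)·(1,1) + sin(5t)·(2,3)), X_2 = e^(2t)(sin(5t)·(1,1) - cos(5t)·(2,3)).
General solution: c_1X_1 + c_2X_2.

x(t) = 2c_1e^(2t)sin(5t) + c_1e^(2t)cos(5t) + c_2e^(2t)sin(5t) - 2c_2e^(2t)cos(5t), z(t) = 3c_1e^(2t)sin(5t) + c_1e^(2t)cos(5t) + c_2e^(2t)sin(5t) - 3c_2e^(2t)cos(5t)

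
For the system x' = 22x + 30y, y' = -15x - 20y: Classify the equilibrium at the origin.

unstable spiral

A = [[22,30],[-15,-20]]; det(A-λI) = λ^2 - 2λ + 10.
λ = 1 ± 3i: positive real part.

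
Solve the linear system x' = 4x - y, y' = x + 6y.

x(t) = -K_1e^(5t) - K_2te^(5t) + 3K_2e^(5t), y(t) = K_1e^(5t) + K_2te^(5t) - 2K_2e^(5t)

Coefficient matrix A = [[4, -1], [1, 6]].
Characteristic polynomial det(A - λI) = λ^2 - 10λ + 25 = 0.
Single eigenvalue λ = 5 with algebraic multiplicity 2.
Eigenvector v = (-1,1); generalized eigenvector w with (A-λI)w=v is (3,-2).
General solution: e^(5t)[K_1·v + K_2·(t·v + w)].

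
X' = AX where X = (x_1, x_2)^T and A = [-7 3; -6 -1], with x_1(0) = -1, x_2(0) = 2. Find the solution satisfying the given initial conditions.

x_1(t) = 3e^(-4t)sin(3t) - e^(-4t)cos(3t), x_2(t) = 4e^(-4t)sin(3t) + 2e^(-4t)cos(3t)

Coefficient matrix A = [[-7, 3], [-6, -1]].
Characteristic polynomial det(A - λI) = λ^2 + 8λ + 25 = 0.
Eigenvalues λ = -4 ± 3i (complex conjugate pair).
For λ=-4+3i: an eigenvector is (1,1) - i(0,-1) = (1, 1 + i).
A real fundamental pair from Re and Im of e^((-4+3i)t)v: X_1 = e^(-4t)(cos(3t)·(1,1) + sin(3t)·(0,-1)), X_2 = e^(-4t)(sin(3t)·(1,1) - cos(3t)·(0,-1)).
General solution: K_1X_1 + K_2X_2.
Applying x_1(0)=-1, x_2(0)=2 gives K_1=-1, K_2=3.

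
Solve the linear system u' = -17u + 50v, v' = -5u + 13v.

u(t) = -3C_1e^(-2t)sin(5t) + C_1e^(-2t)cos(5t) + C_2e^(-2t)sin(5t) + 3C_2e^(-2t)cos(5t), v(t) = -C_1e^(-2t)sin(5t) + C_2e^(-2t)cos(5t)

Coefficient matrix A = [[-17, 50], [-5, 13]].
Characteristic polynomial det(A - λI) = λ^2 + 4λ + 29 = 0.
Eigenvalues λ = -2 ± 5i (complex conjugate pair).
For λ=-2+5i: an eigenvector is (1,0) - i(-3,-1) = (1 + 3i, 0 + i).
A real fundamental pair from Re and Im of e^((-2+5i)t)v: X_1 = e^(-2t)(cos(5t)·(1,0) + sin(5t)·(-3,-1)), X_2 = e^(-2t)(sin(5t)·(1,0) - cos(5t)·(-3,-1)).
General solution: C_1X_1 + C_2X_2.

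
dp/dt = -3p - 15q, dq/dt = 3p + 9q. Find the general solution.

Coefficient matrix A = [[-3, -15], [3, 9]].
Characteristic polynomial det(A - λI) = λ^2 - 6λ + 18 = 0.
Eigenvalues λ = 3 ± 3i (complex conjugate pair).
For λ=3+3i: an eigenvector is (-1,0) - i(2,-1) = (-1 - 2i, 0 + i).
A real fundamental pair from Re and Im of e^((3+3i)t)v: X_1 = e^(3t)(cos(3t)·(-1,0) + sin(3t)·(2,-1)), X_2 = e^(3t)(sin(3t)·(-1,0) - cos(3t)·(2,-1)).
General solution: C_1X_1 + C_2X_2.

p(t) = 2C_1e^(3t)sin(3t) - C_1e^(3t)cos(3t) - C_2e^(3t)sin(3t) - 2C_2e^(3t)cos(3t), q(t) = -C_1e^(3t)sin(3t) + C_2e^(3t)cos(3t)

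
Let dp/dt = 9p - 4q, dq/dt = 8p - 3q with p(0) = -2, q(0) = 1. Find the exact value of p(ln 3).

-1206

A = [[9,-4],[8,-3]]; eigenvalues λ = 5, 1.
Eigenvectors: (1,1) for λ=5, (1,2) for λ=1.
From the initial condition, c_1 = -5, c_2 = 3.
p(ln 3) = (-5)(3^5)(1) + (3)(3^1)(1) = -1206.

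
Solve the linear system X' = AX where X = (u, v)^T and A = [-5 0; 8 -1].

u(t) = c_1e^(-5t), v(t) = -2c_1e^(-5t) - c_2e^(-t)

Coefficient matrix A = [[-5, 0], [8, -1]].
Characteristic polynomial det(A - λI) = λ^2 + 6λ + 5 = 0.
Eigenvalues λ = -5, -1.
For λ=-5: (A-λI) row 2 is [8, 4], so an eigenvector is (1, -2).
For λ=-1: (A-λI) row 1 is [-4, 0], so an eigenvector is (0, -1).
General solution: c_1e^(-5t)(1,-2) + c_2e^(-t)(0,-1).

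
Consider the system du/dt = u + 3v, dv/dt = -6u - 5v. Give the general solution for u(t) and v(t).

u(t) = K_1e^(-2t)cos(3t) + K_2e^(-2t)sin(3t), v(t) = -K_1e^(-2t)sin(3t) - K_1e^(-2t)cos(3t) - K_2e^(-2t)sin(3t) + K_2e^(-2t)cos(3t)

Coefficient matrix A = [[1, 3], [-6, -5]].
Characteristic polynomial det(A - λI) = λ^2 + 4λ + 13 = 0.
Eigenvalues λ = -2 ± 3i (complex conjugate pair).
For λ=-2+3i: an eigenvector is (1,-1) - i(0,-1) = (1, -1 + i).
A real fundamental pair from Re and Im of e^((-2+3i)t)v: X_1 = e^(-2t)(cos(3t)·(1,-1) + sin(3t)·(0,-1)), X_2 = e^(-2t)(sin(3t)·(1,-1) - cos(3t)·(0,-1)).
General solution: K_1X_1 + K_2X_2.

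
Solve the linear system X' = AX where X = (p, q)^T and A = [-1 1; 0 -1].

p(t) = -K_1e^(-t) - K_2te^(-t) + K_2e^(-t), q(t) = -K_2e^(-t)

Coefficient matrix A = [[-1, 1], [0, -1]].
Characteristic polynomial det(A - λI) = λ^2 + 2λ + 1 = 0.
Single eigenvalue λ = -1 with algebraic multiplicity 2.
Eigenvector v = (-1,0); generalized eigenvector w with (A-λI)w=v is (1,-1).
General solution: e^(-t)[K_1·v + K_2·(t·v + w)].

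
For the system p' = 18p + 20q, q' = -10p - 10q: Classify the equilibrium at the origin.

unstable spiral

A = [[18,20],[-10,-10]]; det(A-λI) = λ^2 - 8λ + 20.
λ = 4 ± 2i: positive real part.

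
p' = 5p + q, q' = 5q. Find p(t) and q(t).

p(t) = K_1e^(5t) + K_2te^(5t) - 3K_2e^(5t), q(t) = K_2e^(5t)

Coefficient matrix A = [[5, 1], [0, 5]].
Characteristic polynomial det(A - λI) = λ^2 - 10λ + 25 = 0.
Single eigenvalue λ = 5 with algebraic multiplicity 2.
Eigenvector v = (1,0); generalized eigenvector w with (A-λI)w=v is (-3,1).
General solution: e^(5t)[K_1·v + K_2·(t·v + w)].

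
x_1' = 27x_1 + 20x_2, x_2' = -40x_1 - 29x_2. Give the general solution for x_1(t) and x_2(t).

Coefficient matrix A = [[27, 20], [-40, -29]].
Characteristic polynomial det(A - λI) = λ^2 + 2λ + 17 = 0.
Eigenvalues λ = -1 ± 4i (complex conjugate pair).
For λ=-1+4i: an eigenvector is (1,-1) - i(2,-3) = (1 - 2i, -1 + 3i).
A real fundamental pair from Re and Im of e^((-1+4i)t)v: X_1 = e^(-t)(cos(4t)·(1,-1) + sin(4t)·(2,-3)), X_2 = e^(-t)(sin(4t)·(1,-1) - cos(4t)·(2,-3)).
General solution: C_1X_1 + C_2X_2.

x_1(t) = 2C_1e^(-t)sin(4t) + C_1e^(-t)cos(4t) + C_2e^(-t)sin(4t) - 2C_2e^(-t)cos(4t), x_2(t) = -3C_1e^(-t)sin(4t) - C_1e^(-t)cos(4t) - C_2e^(-t)sin(4t) + 3C_2e^(-t)cos(4t)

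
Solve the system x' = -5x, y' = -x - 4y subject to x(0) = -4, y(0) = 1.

x(t) = -4e^(-5t), y(t) = 5e^(-4t) - 4e^(-5t)

Coefficient matrix A = [[-5, 0], [-1, -4]].
Characteristic polynomial det(A - λI) = λ^2 + 9λ + 20 = 0.
Eigenvalues λ = -4, -5.
For λ=-4: (A-λI) row 1 is [-1, 0], so an eigenvector is (0, -1).
For λ=-5: (A-λI) row 2 is [-1, 1], so an eigenvector is (1, 1).
General solution: C_1e^(-4t)(0,-1) + C_2e^(-5t)(1,1).
Applying x(0)=-4, y(0)=1 gives C_1=-5, C_2=-4.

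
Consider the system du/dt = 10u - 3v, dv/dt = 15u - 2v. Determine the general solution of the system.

Coefficient matrix A = [[10, -3], [15, -2]].
Characteristic polynomial det(A - λI) = λ^2 - 8λ + 25 = 0.
Eigenvalues λ = 4 ± 3i (complex conjugate pair).
For λ=4+3i: an eigenvector is (0,-1) - i(1,2) = (0 - i, -1 - 2i).
A real fundamental pair from Re and Im of e^((4+3i)t)v: X_1 = e^(4t)(cos(3t)·(0,-1) + sin(3t)·(1,2)), X_2 = e^(4t)(sin(3t)·(0,-1) - cos(3t)·(1,2)).
General solution: K_1X_1 + K_2X_2.

u(t) = K_1e^(4t)sin(3t) - K_2e^(4t)cos(3t), v(t) = 2K_1e^(4t)sin(3t) - K_1e^(4t)cos(3t) - K_2e^(4t)sin(3t) - 2K_2e^(4t)cos(3t)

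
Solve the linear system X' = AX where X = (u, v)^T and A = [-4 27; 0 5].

u(t) = 3C_1e^(5t) + C_2e^(-4t), v(t) = C_1e^(5t)

Coefficient matrix A = [[-4, 27], [0, 5]].
Characteristic polynomial det(A - λI) = λ^2 - λ - 20 = 0.
Eigenvalues λ = 5, -4.
For λ=5: (A-λI) row 1 is [-9, 27], so an eigenvector is (3, 1).
For λ=-4: (A-λI) row 1 is [0, 27], so an eigenvector is (1, 0).
General solution: C_1e^(5t)(3,1) + C_2e^(-4t)(1,0).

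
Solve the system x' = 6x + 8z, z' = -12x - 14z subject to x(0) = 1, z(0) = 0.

Coefficient matrix A = [[6, 8], [-12, -14]].
Characteristic polynomial det(A - λI) = λ^2 + 8λ + 12 = 0.
Eigenvalues λ = -2, -6.
For λ=-2: (A-λI) row 1 is [8, 8], so an eigenvector is (-1, 1).
For λ=-6: (A-λI) row 1 is [12, 8], so an eigenvector is (-2, 3).
General solution: C_1e^(-2t)(-1,1) + C_2e^(-6t)(-2,3).
Applying x(0)=1, z(0)=0 gives C_1=-3, C_2=1.

x(t) = 3e^(-2t) - 2e^(-6t), z(t) = -3e^(-2t) + 3e^(-6t)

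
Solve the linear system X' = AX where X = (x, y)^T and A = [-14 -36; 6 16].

Coefficient matrix A = [[-14, -36], [6, 16]].
Characteristic polynomial det(A - λI) = λ^2 - 2λ - 8 = 0.
Eigenvalues λ = -2, 4.
For λ=-2: (A-λI) row 1 is [-12, -36], so an eigenvector is (3, -1).
For λ=4: (A-λI) row 1 is [-18, -36], so an eigenvector is (2, -1).
General solution: K_1e^(-2t)(3,-1) + K_2e^(4t)(2,-1).

x(t) = 3K_1e^(-2t) + 2K_2e^(4t), y(t) = -K_1e^(-2t) - K_2e^(4t)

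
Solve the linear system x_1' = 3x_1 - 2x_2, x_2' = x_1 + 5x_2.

x_1(t) = -c_1e^(4t)sin(t) + c_1e^(4t)cos(t) + c_2e^(4t)sin(t) + c_2e^(4t)cos(t), x_2(t) = c_1e^(4t)sin(t) - c_2e^(4t)cos(t)

Coefficient matrix A = [[3, -2], [1, 5]].
Characteristic polynomial det(A - λI) = λ^2 - 8λ + 17 = 0.
Eigenvalues λ = 4 ± i (complex conjugate pair).
For λ=4+i: an eigenvector is (1,0) - i(-1,1) = (1 + i, 0 - i).
A real fundamental pair from Re and Im of e^((4+i)t)v: X_1 = e^(4t)(cos(t)·(1,0) + sin(t)·(-1,1)), X_2 = e^(4t)(sin(t)·(1,0) - cos(t)·(-1,1)).
General solution: c_1X_1 + c_2X_2.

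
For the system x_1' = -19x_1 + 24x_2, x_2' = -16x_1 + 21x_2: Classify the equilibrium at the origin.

A = [[-19,24],[-16,21]]; det(A-λI) = λ^2 - 2λ - 15.
λ = -3, 5: opposite signs.

saddle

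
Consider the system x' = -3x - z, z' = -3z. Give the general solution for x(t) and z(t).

x(t) = -K_1e^(-3t) - K_2te^(-3t) + 3K_2e^(-3t), z(t) = K_2e^(-3t)

Coefficient matrix A = [[-3, -1], [0, -3]].
Characteristic polynomial det(A - λI) = λ^2 + 6λ + 9 = 0.
Single eigenvalue λ = -3 with algebraic multiplicity 2.
Eigenvector v = (-1,0); generalized eigenvector w with (A-λI)w=v is (3,1).
General solution: e^(-3t)[K_1·v + K_2·(t·v + w)].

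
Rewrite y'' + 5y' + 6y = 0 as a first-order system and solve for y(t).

Let x_1 = y, x_2 = y'. Then x_1' = x_2 and x_2' = -6x_1 - 5x_2.
A = [[0,1],[-6,-5]]; det(A-λI) = λ^2 + 5λ + 6.
Eigenvalues λ = -2, -3 with eigenvectors (1,-2), (1,-3).

y(t) = K_1e^(-2t) + K_2e^(-3t)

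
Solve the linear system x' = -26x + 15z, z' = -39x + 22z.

Coefficient matrix A = [[-26, 15], [-39, 22]].
Characteristic polynomial det(A - λI) = λ^2 + 4λ + 13 = 0.
Eigenvalues λ = -2 ± 3i (complex conjugate pair).
For λ=-2+3i: an eigenvector is (-2,-3) - i(1,2) = (-2 - i, -3 - 2i).
A real fundamental pair from Re and Im of e^((-2+3i)t)v: X_1 = e^(-2t)(cos(3t)·(-2,-3) + sin(3t)·(1,2)), X_2 = e^(-2t)(sin(3t)·(-2,-3) - cos(3t)·(1,2)).
General solution: K_1X_1 + K_2X_2.

x(t) = K_1e^(-2t)sin(3t) - 2K_1e^(-2t)cos(3t) - 2K_2e^(-2t)sin(3t) - K_2e^(-2t)cos(3t), z(t) = 2K_1e^(-2t)sin(3t) - 3K_1e^(-2t)cos(3t) - 3K_2e^(-2t)sin(3t) - 2K_2e^(-2t)cos(3t)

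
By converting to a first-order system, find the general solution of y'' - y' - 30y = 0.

y(t) = c_1e^(-5t) + c_2e^(6t)

Let x_1 = y, x_2 = y'. Then x_1' = x_2 and x_2' = 30x_1 + x_2.
A = [[0,1],[30,1]]; det(A-λI) = λ^2 - λ - 30.
Eigenvalues λ = -5, 6 with eigenvectors (1,-5), (1,6).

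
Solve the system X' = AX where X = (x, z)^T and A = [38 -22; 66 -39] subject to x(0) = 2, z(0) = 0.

x(t) = 8e^(5t) - 6e^(-6t), z(t) = 12e^(5t) - 12e^(-6t)

Coefficient matrix A = [[38, -22], [66, -39]].
Characteristic polynomial det(A - λI) = λ^2 + λ - 30 = 0.
Eigenvalues λ = -6, 5.
For λ=-6: (A-λI) row 1 is [44, -22], so an eigenvector is (-1, -2).
For λ=5: (A-λI) row 1 is [33, -22], so an eigenvector is (2, 3).
General solution: K_1e^(-6t)(-1,-2) + K_2e^(5t)(2,3).
Applying x(0)=2, z(0)=0 gives K_1=6, K_2=4.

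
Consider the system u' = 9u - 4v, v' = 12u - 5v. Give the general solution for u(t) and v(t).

u(t) = -K_1e^(t) + 2K_2e^(3t), v(t) = -2K_1e^(t) + 3K_2e^(3t)

Coefficient matrix A = [[9, -4], [12, -5]].
Characteristic polynomial det(A - λI) = λ^2 - 4λ + 3 = 0.
Eigenvalues λ = 1, 3.
For λ=1: (A-λI) row 1 is [8, -4], so an eigenvector is (-1, -2).
For λ=3: (A-λI) row 1 is [6, -4], so an eigenvector is (2, 3).
General solution: K_1e^(t)(-1,-2) + K_2e^(3t)(2,3).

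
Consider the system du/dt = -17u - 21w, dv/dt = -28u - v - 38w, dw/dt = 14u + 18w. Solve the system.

u(t) = 3K_1e^(-3t) - K_2e^(4t), v(t) = 4K_1e^(-3t) - 2K_2e^(4t) + K_3e^(-t), w(t) = -2K_1e^(-3t) + K_2e^(4t)

Coefficient matrix A = [[-17, 0, -21], [-28, -1, -38], [14, 0, 18]].
det(A - λI) = 0 gives eigenvalues λ = -3, 4, -1.
For λ=-3: eigenvector (3,4,-2).
For λ=4: eigenvector (-1,-2,1).
For λ=-1: eigenvector (0,1,0).
General solution: K_1e^(-3t)(3,4,-2) + K_2e^(4t)(-1,-2,1) + K_3e^(-t)(0,1,0).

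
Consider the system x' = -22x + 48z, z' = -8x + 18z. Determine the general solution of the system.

Coefficient matrix A = [[-22, 48], [-8, 18]].
Characteristic polynomial det(A - λI) = λ^2 + 4λ - 12 = 0.
Eigenvalues λ = -6, 2.
For λ=-6: (A-λI) row 1 is [-16, 48], so an eigenvector is (-3, -1).
For λ=2: (A-λI) row 1 is [-24, 48], so an eigenvector is (-2, -1).
General solution: C_1e^(-6t)(-3,-1) + C_2e^(2t)(-2,-1).

x(t) = -3C_1e^(-6t) - 2C_2e^(2t), z(t) = -C_1e^(-6t) - C_2e^(2t)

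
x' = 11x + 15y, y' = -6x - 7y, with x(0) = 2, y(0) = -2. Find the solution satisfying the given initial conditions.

x(t) = -4e^(2t)sin(3t) + 2e^(2t)cos(3t), y(t) = 2e^(2t)sin(3t) - 2e^(2t)cos(3t)

Coefficient matrix A = [[11, 15], [-6, -7]].
Characteristic polynomial det(A - λI) = λ^2 - 4λ + 13 = 0.
Eigenvalues λ = 2 ± 3i (complex conjugate pair).
For λ=2+3i: an eigenvector is (-1,1) - i(2,-1) = (-1 - 2i, 1 + i).
A real fundamental pair from Re and Im of e^((2+3i)t)v: X_1 = e^(2t)(cos(3t)·(-1,1) + sin(3t)·(2,-1)), X_2 = e^(2t)(sin(3t)·(-1,1) - cos(3t)·(2,-1)).
General solution: C_1X_1 + C_2X_2.
Applying x(0)=2, y(0)=-2 gives C_1=-2, C_2=0.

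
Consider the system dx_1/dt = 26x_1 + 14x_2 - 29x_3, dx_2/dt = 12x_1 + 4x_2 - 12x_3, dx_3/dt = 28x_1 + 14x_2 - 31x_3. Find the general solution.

Coefficient matrix A = [[26, 14, -29], [12, 4, -12], [28, 14, -31]].
det(A - λI) = 0 gives eigenvalues λ = 4, -2, -3.
For λ=4: eigenvector (2,1,2).
For λ=-2: eigenvector (1,-2,0).
For λ=-3: eigenvector (1,0,1).
General solution: C_1e^(4t)(2,1,2) + C_2e^(-2t)(1,-2,0) + C_3e^(-3t)(1,0,1).

x_1(t) = 2C_1e^(4t) + C_2e^(-2t) + C_3e^(-3t), x_2(t) = C_1e^(4t) - 2C_2e^(-2t), x_3(t) = 2C_1e^(4t) + C_3e^(-3t)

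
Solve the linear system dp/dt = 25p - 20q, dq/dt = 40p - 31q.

p(t) = -c_1e^(-3t)sin(4t) + 2c_1e^(-3t)cos(4t) + 2c_2e^(-3t)sin(4t) + c_2e^(-3t)cos(4t), q(t) = -c_1e^(-3t)sin(4t) + 3c_1e^(-3t)cos(4t) + 3c_2e^(-3t)sin(4t) + c_2e^(-3t)cos(4t)

Coefficient matrix A = [[25, -20], [40, -31]].
Characteristic polynomial det(A - λI) = λ^2 + 6λ + 25 = 0.
Eigenvalues λ = -3 ± 4i (complex conjugate pair).
For λ=-3+4i: an eigenvector is (2,3) - i(-1,-1) = (2 + i, 3 + i).
A real fundamental pair from Re and Im of e^((-3+4i)t)v: X_1 = e^(-3t)(cos(4t)·(2,3) + sin(4t)·(-1,-1)), X_2 = e^(-3t)(sin(4t)·(2,3) - cos(4t)·(-1,-1)).
General solution: c_1X_1 + c_2X_2.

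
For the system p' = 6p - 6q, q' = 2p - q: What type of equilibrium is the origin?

A = [[6,-6],[2,-1]]; det(A-λI) = λ^2 - 5λ + 6.
λ = 3, 2: both positive.

unstable node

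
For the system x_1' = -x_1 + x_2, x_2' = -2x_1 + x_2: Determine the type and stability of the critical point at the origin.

A = [[-1,1],[-2,1]]; det(A-λI) = λ^2 + 1.
λ = 0 ± i: zero real part.

center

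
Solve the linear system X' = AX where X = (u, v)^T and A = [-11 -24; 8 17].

Coefficient matrix A = [[-11, -24], [8, 17]].
Characteristic polynomial det(A - λI) = λ^2 - 6λ + 5 = 0.
Eigenvalues λ = 1, 5.
For λ=1: (A-λI) row 1 is [-12, -24], so an eigenvector is (2, -1).
For λ=5: (A-λI) row 1 is [-16, -24], so an eigenvector is (3, -2).
General solution: c_1e^(t)(2,-1) + c_2e^(5t)(3,-2).

u(t) = 2c_1e^(t) + 3c_2e^(5t), v(t) = -c_1e^(t) - 2c_2e^(5t)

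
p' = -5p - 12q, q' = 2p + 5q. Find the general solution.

Coefficient matrix A = [[-5, -12], [2, 5]].
Characteristic polynomial det(A - λI) = λ^2 - 1 = 0.
Eigenvalues λ = -1, 1.
For λ=-1: (A-λI) row 1 is [-4, -12], so an eigenvector is (3, -1).
For λ=1: (A-λI) row 1 is [-6, -12], so an eigenvector is (2, -1).
General solution: c_1e^(-t)(3,-1) + c_2e^(t)(2,-1).

p(t) = 3c_1e^(-t) + 2c_2e^(t), q(t) = -c_1e^(-t) - c_2e^(t)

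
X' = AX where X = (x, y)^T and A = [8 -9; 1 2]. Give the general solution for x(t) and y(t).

x(t) = -3K_1e^(5t) - 3K_2te^(5t) + 2K_2e^(5t), y(t) = -K_1e^(5t) - K_2te^(5t) + K_2e^(5t)

Coefficient matrix A = [[8, -9], [1, 2]].
Characteristic polynomial det(A - λI) = λ^2 - 10λ + 25 = 0.
Single eigenvalue λ = 5 with algebraic multiplicity 2.
Eigenvector v = (-3,-1); generalized eigenvector w with (A-λI)w=v is (2,1).
General solution: e^(5t)[K_1·v + K_2·(t·v + w)].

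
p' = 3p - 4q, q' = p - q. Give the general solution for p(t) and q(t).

Coefficient matrix A = [[3, -4], [1, -1]].
Characteristic polynomial det(A - λI) = λ^2 - 2λ + 1 = 0.
Single eigenvalue λ = 1 with algebraic multiplicity 2.
Eigenvector v = (2,1); generalized eigenvector w with (A-λI)w=v is (-1,-1).
General solution: e^(t)[K_1·v + K_2·(t·v + w)].

p(t) = 2K_1e^(t) + 2K_2te^(t) - K_2e^(t), q(t) = K_1e^(t) + K_2te^(t) - K_2e^(t)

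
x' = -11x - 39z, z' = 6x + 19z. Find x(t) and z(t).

x(t) = -3c_1e^(4t)sin(3t) - 2c_1e^(4t)cos(3t) - 2c_2e^(4t)sin(3t) + 3c_2e^(4t)cos(3t), z(t) = c_1e^(4t)sin(3t) + c_1e^(4t)cos(3t) + c_2e^(4t)sin(3t) - c_2e^(4t)cos(3t)

Coefficient matrix A = [[-11, -39], [6, 19]].
Characteristic polynomial det(A - λI) = λ^2 - 8λ + 25 = 0.
Eigenvalues λ = 4 ± 3i (complex conjugate pair).
For λ=4+3i: an eigenvector is (-2,1) - i(-3,1) = (-2 + 3i, 1 - i).
A real fundamental pair from Re and Im of e^((4+3i)t)v: X_1 = e^(4t)(cos(3t)·(-2,1) + sin(3t)·(-3,1)), X_2 = e^(4t)(sin(3t)·(-2,1) - cos(3t)·(-3,1)).
General solution: c_1X_1 + c_2X_2.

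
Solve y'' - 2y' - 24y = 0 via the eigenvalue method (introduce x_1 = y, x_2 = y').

y(t) = K_1e^(6t) + K_2e^(-4t)

Let x_1 = y, x_2 = y'. Then x_1' = x_2 and x_2' = 24x_1 + 2x_2.
A = [[0,1],[24,2]]; det(A-λI) = λ^2 - 2λ - 24.
Eigenvalues λ = 6, -4 with eigenvectors (1,6), (1,-4).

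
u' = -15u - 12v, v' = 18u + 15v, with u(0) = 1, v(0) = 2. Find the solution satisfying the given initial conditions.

u(t) = -6e^(3t) + 7e^(-3t), v(t) = 9e^(3t) - 7e^(-3t)

Coefficient matrix A = [[-15, -12], [18, 15]].
Characteristic polynomial det(A - λI) = λ^2 - 9 = 0.
Eigenvalues λ = 3, -3.
For λ=3: (A-λI) row 1 is [-18, -12], so an eigenvector is (2, -3).
For λ=-3: (A-λI) row 1 is [-12, -12], so an eigenvector is (-1, 1).
General solution: C_1e^(3t)(2,-3) + C_2e^(-3t)(-1,1).
Applying u(0)=1, v(0)=2 gives C_1=-3, C_2=-7.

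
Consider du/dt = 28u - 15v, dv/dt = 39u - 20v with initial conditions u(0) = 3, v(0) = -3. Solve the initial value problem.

u(t) = 39e^(4t)sin(3t) + 3e^(4t)cos(3t), v(t) = 63e^(4t)sin(3t) - 3e^(4t)cos(3t)

Coefficient matrix A = [[28, -15], [39, -20]].
Characteristic polynomial det(A - λI) = λ^2 - 8λ + 25 = 0.
Eigenvalues λ = 4 ± 3i (complex conjugate pair).
For λ=4+3i: an eigenvector is (2,3) - i(1,2) = (2 - i, 3 - 2i).
A real fundamental pair from Re and Im of e^((4+3i)t)v: X_1 = e^(4t)(cos(3t)·(2,3) + sin(3t)·(1,2)), X_2 = e^(4t)(sin(3t)·(2,3) - cos(3t)·(1,2)).
General solution: c_1X_1 + c_2X_2.
Applying u(0)=3, v(0)=-3 gives c_1=9, c_2=15.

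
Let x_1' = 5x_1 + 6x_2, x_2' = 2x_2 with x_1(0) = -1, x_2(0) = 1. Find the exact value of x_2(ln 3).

9

A = [[5,6],[0,2]]; eigenvalues λ = 5, 2.
Eigenvectors: (1,0) for λ=5, (2,-1) for λ=2.
From the initial condition, c_1 = 1, c_2 = -1.
x_2(ln 3) = (1)(3^5)(0) + (-1)(3^2)(-1) = 9.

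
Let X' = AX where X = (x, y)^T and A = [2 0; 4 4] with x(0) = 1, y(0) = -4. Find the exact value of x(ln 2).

4

A = [[2,0],[4,4]]; eigenvalues λ = 2, 4.
Eigenvectors: (-1,2) for λ=2, (0,1) for λ=4.
From the initial condition, c_1 = -1, c_2 = -2.
x(ln 2) = (-1)(2^2)(-1) + (-2)(2^4)(0) = 4.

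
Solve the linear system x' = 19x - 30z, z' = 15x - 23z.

Coefficient matrix A = [[19, -30], [15, -23]].
Characteristic polynomial det(A - λI) = λ^2 + 4λ + 13 = 0.
Eigenvalues λ = -2 ± 3i (complex conjugate pair).
For λ=-2+3i: an eigenvector is (-1,-1) - i(3,2) = (-1 - 3i, -1 - 2i).
A real fundamental pair from Re and Im of e^((-2+3i)t)v: X_1 = e^(-2t)(cos(3t)·(-1,-1) + sin(3t)·(3,2)), X_2 = e^(-2t)(sin(3t)·(-1,-1) - cos(3t)·(3,2)).
General solution: C_1X_1 + C_2X_2.

x(t) = 3C_1e^(-2t)sin(3t) - C_1e^(-2t)cos(3t) - C_2e^(-2t)sin(3t) - 3C_2e^(-2t)cos(3t), z(t) = 2C_1e^(-2t)sin(3t) - C_1e^(-2t)cos(3t) - C_2e^(-2t)sin(3t) - 2C_2e^(-2t)cos(3t)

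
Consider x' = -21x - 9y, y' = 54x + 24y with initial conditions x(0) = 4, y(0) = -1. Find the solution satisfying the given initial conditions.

x(t) = -7e^(6t) + 11e^(-3t), y(t) = 21e^(6t) - 22e^(-3t)

Coefficient matrix A = [[-21, -9], [54, 24]].
Characteristic polynomial det(A - λI) = λ^2 - 3λ - 18 = 0.
Eigenvalues λ = -3, 6.
For λ=-3: (A-λI) row 1 is [-18, -9], so an eigenvector is (-1, 2).
For λ=6: (A-λI) row 1 is [-27, -9], so an eigenvector is (1, -3).
General solution: c_1e^(-3t)(-1,2) + c_2e^(6t)(1,-3).
Applying x(0)=4, y(0)=-1 gives c_1=-11, c_2=-7.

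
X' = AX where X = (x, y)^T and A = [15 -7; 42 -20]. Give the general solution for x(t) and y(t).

x(t) = -c_1e^(t) - c_2e^(-6t), y(t) = -2c_1e^(t) - 3c_2e^(-6t)

Coefficient matrix A = [[15, -7], [42, -20]].
Characteristic polynomial det(A - λI) = λ^2 + 5λ - 6 = 0.
Eigenvalues λ = 1, -6.
For λ=1: (A-λI) row 1 is [14, -7], so an eigenvector is (-1, -2).
For λ=-6: (A-λI) row 1 is [21, -7], so an eigenvector is (-1, -3).
General solution: c_1e^(t)(-1,-2) + c_2e^(-6t)(-1,-3).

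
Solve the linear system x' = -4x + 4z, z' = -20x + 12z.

x(t) = -K_1e^(4t)cos(4t) - K_2e^(4t)sin(4t), z(t) = K_1e^(4t)sin(4t) - 2K_1e^(4t)cos(4t) - 2K_2e^(4t)sin(4t) - K_2e^(4t)cos(4t)

Coefficient matrix A = [[-4, 4], [-20, 12]].
Characteristic polynomial det(A - λI) = λ^2 - 8λ + 32 = 0.
Eigenvalues λ = 4 ± 4i (complex conjugate pair).
For λ=4+4i: an eigenvector is (-1,-2) - i(0,1) = (-1, -2 - i).
A real fundamental pair from Re and Im of e^((4+4i)t)v: X_1 = e^(4t)(cos(4t)·(-1,-2) + sin(4t)·(0,1)), X_2 = e^(4t)(sin(4t)·(-1,-2) - cos(4t)·(0,1)).
General solution: K_1X_1 + K_2X_2.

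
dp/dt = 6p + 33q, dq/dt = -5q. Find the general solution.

p(t) = 3K_1e^(-5t) - K_2e^(6t), q(t) = -K_1e^(-5t)

Coefficient matrix A = [[6, 33], [0, -5]].
Characteristic polynomial det(A - λI) = λ^2 - λ - 30 = 0.
Eigenvalues λ = -5, 6.
For λ=-5: (A-λI) row 1 is [11, 33], so an eigenvector is (3, -1).
For λ=6: (A-λI) row 1 is [0, 33], so an eigenvector is (-1, 0).
General solution: K_1e^(-5t)(3,-1) + K_2e^(6t)(-1,0).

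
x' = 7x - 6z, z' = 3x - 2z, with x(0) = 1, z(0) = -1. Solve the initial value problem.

x(t) = 4e^(4t) - 3e^(t), z(t) = 2e^(4t) - 3e^(t)

Coefficient matrix A = [[7, -6], [3, -2]].
Characteristic polynomial det(A - λI) = λ^2 - 5λ + 4 = 0.
Eigenvalues λ = 4, 1.
For λ=4: (A-λI) row 1 is [3, -6], so an eigenvector is (-2, -1).
For λ=1: (A-λI) row 1 is [6, -6], so an eigenvector is (1, 1).
General solution: c_1e^(4t)(-2,-1) + c_2e^(t)(1,1).
Applying x(0)=1, z(0)=-1 gives c_1=-2, c_2=-3.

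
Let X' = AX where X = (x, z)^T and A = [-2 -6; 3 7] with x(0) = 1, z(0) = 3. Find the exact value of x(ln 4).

-1760

A = [[-2,-6],[3,7]]; eigenvalues λ = 1, 4.
Eigenvectors: (2,-1) for λ=1, (1,-1) for λ=4.
From the initial condition, c_1 = 4, c_2 = -7.
x(ln 4) = (4)(4^1)(2) + (-7)(4^4)(1) = -1760.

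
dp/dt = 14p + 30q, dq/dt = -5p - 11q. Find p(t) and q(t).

p(t) = -3c_1e^(4t) + 2c_2e^(-t), q(t) = c_1e^(4t) - c_2e^(-t)

Coefficient matrix A = [[14, 30], [-5, -11]].
Characteristic polynomial det(A - λI) = λ^2 - 3λ - 4 = 0.
Eigenvalues λ = 4, -1.
For λ=4: (A-λI) row 1 is [10, 30], so an eigenvector is (-3, 1).
For λ=-1: (A-λI) row 1 is [15, 30], so an eigenvector is (2, -1).
General solution: c_1e^(4t)(-3,1) + c_2e^(-t)(2,-1).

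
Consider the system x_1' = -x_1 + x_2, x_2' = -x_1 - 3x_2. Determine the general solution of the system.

Coefficient matrix A = [[-1, 1], [-1, -3]].
Characteristic polynomial det(A - λI) = λ^2 + 4λ + 4 = 0.
Single eigenvalue λ = -2 with algebraic multiplicity 2.
Eigenvector v = (-1,1); generalized eigenvector w with (A-λI)w=v is (0,-1).
General solution: e^(-2t)[c_1·v + c_2·(t·v + w)].

x_1(t) = -c_1e^(-2t) - c_2te^(-2t), x_2(t) = c_1e^(-2t) + c_2te^(-2t) - c_2e^(-2t)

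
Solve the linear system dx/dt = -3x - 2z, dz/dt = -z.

Coefficient matrix A = [[-3, -2], [0, -1]].
Characteristic polynomial det(A - λI) = λ^2 + 4λ + 3 = 0.
Eigenvalues λ = -3, -1.
For λ=-3: (A-λI) row 1 is [0, -2], so an eigenvector is (-1, 0).
For λ=-1: (A-λI) row 1 is [-2, -2], so an eigenvector is (-1, 1).
General solution: K_1e^(-3t)(-1,0) + K_2e^(-t)(-1,1).

x(t) = -K_1e^(-3t) - K_2e^(-t), z(t) = K_2e^(-t)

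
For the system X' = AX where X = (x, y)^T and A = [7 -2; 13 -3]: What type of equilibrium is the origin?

unstable spiral

A = [[7,-2],[13,-3]]; det(A-λI) = λ^2 - 4λ + 5.
λ = 2 ± i: positive real part.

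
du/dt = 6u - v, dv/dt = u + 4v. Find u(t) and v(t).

u(t) = -C_1e^(5t) - C_2te^(5t) - 3C_2e^(5t), v(t) = -C_1e^(5t) - C_2te^(5t) - 2C_2e^(5t)

Coefficient matrix A = [[6, -1], [1, 4]].
Characteristic polynomial det(A - λI) = λ^2 - 10λ + 25 = 0.
Single eigenvalue λ = 5 with algebraic multiplicity 2.
Eigenvector v = (-1,-1); generalized eigenvector w with (A-λI)w=v is (-3,-2).
General solution: e^(5t)[C_1·v + C_2·(t·v + w)].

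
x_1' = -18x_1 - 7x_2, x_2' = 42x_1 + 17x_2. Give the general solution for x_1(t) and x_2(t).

x_1(t) = -c_1e^(3t) - c_2e^(-4t), x_2(t) = 3c_1e^(3t) + 2c_2e^(-4t)

Coefficient matrix A = [[-18, -7], [42, 17]].
Characteristic polynomial det(A - λI) = λ^2 + λ - 12 = 0.
Eigenvalues λ = 3, -4.
For λ=3: (A-λI) row 1 is [-21, -7], so an eigenvector is (-1, 3).
For λ=-4: (A-λI) row 1 is [-14, -7], so an eigenvector is (-1, 2).
General solution: c_1e^(3t)(-1,3) + c_2e^(-4t)(-1,2).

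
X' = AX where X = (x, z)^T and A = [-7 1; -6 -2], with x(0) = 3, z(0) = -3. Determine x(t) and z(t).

Coefficient matrix A = [[-7, 1], [-6, -2]].
Characteristic polynomial det(A - λI) = λ^2 + 9λ + 20 = 0.
Eigenvalues λ = -4, -5.
For λ=-4: (A-λI) row 1 is [-3, 1], so an eigenvector is (-1, -3).
For λ=-5: (A-λI) row 1 is [-2, 1], so an eigenvector is (1, 2).
General solution: C_1e^(-4t)(-1,-3) + C_2e^(-5t)(1,2).
Applying x(0)=3, z(0)=-3 gives C_1=9, C_2=12.

x(t) = -9e^(-4t) + 12e^(-5t), z(t) = -27e^(-4t) + 24e^(-5t)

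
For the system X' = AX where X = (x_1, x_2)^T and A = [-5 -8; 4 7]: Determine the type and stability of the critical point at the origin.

A = [[-5,-8],[4,7]]; det(A-λI) = λ^2 - 2λ - 3.
λ = 3, -1: opposite signs.

saddle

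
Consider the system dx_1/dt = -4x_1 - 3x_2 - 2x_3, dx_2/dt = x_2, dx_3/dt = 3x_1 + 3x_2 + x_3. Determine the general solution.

x_1(t) = c_1e^(-2t) - c_2e^(t) - 2c_3e^(-t), x_2(t) = c_2e^(t), x_3(t) = -c_1e^(-2t) + c_2e^(t) + 3c_3e^(-t)

Coefficient matrix A = [[-4, -3, -2], [0, 1, 0], [3, 3, 1]].
det(A - λI) = 0 gives eigenvalues λ = -2, 1, -1.
For λ=-2: eigenvector (1,0,-1).
For λ=1: eigenvector (-1,1,1).
For λ=-1: eigenvector (-2,0,3).
General solution: c_1e^(-2t)(1,0,-1) + c_2e^(t)(-1,1,1) + c_3e^(-t)(-2,0,3).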